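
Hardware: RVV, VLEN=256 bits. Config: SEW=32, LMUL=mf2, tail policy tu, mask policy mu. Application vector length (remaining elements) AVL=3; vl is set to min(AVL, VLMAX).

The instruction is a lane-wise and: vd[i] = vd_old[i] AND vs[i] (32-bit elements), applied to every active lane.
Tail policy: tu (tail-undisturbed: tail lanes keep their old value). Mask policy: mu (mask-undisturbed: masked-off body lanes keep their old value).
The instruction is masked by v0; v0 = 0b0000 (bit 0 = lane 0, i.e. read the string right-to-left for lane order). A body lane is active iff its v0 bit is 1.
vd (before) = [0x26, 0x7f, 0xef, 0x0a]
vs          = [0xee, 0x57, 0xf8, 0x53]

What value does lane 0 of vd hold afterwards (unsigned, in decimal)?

vd[0] = 38

VLMAX = VLEN×LMUL/SEW = 256×1/2/32 = 4
vl ← min(3, 4) = 3
lane  0: mask-off/keep ⇒ 0x26
lane  1: mask-off/keep ⇒ 0x7f
lane  2: mask-off/keep ⇒ 0xef
lane  3: tail/keep ⇒ 0x0a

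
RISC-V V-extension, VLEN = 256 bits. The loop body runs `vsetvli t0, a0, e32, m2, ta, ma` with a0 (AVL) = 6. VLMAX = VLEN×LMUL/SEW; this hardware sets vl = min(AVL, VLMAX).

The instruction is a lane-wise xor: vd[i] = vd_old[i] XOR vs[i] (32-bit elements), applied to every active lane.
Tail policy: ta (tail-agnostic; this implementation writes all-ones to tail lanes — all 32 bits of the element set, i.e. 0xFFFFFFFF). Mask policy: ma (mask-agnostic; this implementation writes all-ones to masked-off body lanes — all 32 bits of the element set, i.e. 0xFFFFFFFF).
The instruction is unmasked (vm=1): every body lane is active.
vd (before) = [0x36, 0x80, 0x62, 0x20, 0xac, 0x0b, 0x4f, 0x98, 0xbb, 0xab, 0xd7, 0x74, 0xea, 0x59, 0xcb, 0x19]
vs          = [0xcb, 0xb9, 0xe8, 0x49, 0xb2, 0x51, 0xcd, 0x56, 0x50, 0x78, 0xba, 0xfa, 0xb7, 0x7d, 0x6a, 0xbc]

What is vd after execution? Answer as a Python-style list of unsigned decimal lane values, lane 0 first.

vd = [253, 57, 138, 105, 30, 90, 4294967295, 4294967295, 4294967295, 4294967295, 4294967295, 4294967295, 4294967295, 4294967295, 4294967295, 4294967295]

lanes per group: 256·2/32 = 16
vl ← min(6, 16) = 6
[0] xor(0x36,0xcb) = 0xfd
[1] xor(0x80,0xb9) = 0x39
[2] xor(0x62,0xe8) = 0x8a
[3] xor(0x20,0x49) = 0x69
[4] xor(0xac,0xb2) = 0x1e
[5] xor(0x0b,0x51) = 0x5a
[6] tail/ones = 0xffffffff
[7] tail/ones = 0xffffffff
[8] tail/ones = 0xffffffff
[9] tail/ones = 0xffffffff
[10] tail/ones = 0xffffffff
[11] tail/ones = 0xffffffff
[12] tail/ones = 0xffffffff
[13] tail/ones = 0xffffffff
[14] tail/ones = 0xffffffff
[15] tail/ones = 0xffffffff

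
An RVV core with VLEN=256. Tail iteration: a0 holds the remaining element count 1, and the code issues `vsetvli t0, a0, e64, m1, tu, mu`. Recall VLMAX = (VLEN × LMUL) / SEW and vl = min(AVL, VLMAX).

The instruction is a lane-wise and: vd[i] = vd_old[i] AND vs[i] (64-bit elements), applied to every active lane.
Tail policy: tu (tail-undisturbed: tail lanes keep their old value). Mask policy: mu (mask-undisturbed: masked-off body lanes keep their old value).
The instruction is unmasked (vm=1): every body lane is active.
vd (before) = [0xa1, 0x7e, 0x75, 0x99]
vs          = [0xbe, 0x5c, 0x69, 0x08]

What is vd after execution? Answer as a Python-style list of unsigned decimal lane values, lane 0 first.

vd = [160, 126, 117, 153]

lanes per group: 256·1/64 = 4
AVL=1 ≤ VLMAX=4, so vl = 1
[0] and(0xa1,0xbe) = 0xa0
[1] tail/keep = 0x7e
[2] tail/keep = 0x75
[3] tail/keep = 0x99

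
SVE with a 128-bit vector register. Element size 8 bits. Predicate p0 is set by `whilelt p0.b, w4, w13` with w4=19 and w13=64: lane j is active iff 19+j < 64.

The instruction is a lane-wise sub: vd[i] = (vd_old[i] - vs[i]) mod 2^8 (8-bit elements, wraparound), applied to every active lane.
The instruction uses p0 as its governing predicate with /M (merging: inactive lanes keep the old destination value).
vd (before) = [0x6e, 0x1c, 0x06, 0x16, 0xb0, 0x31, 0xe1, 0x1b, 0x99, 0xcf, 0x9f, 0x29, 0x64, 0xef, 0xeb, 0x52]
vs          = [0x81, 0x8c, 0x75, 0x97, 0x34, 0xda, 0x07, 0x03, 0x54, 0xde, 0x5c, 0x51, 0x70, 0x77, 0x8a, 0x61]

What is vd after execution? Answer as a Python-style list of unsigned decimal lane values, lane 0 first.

vd = [237, 144, 145, 127, 124, 87, 218, 24, 69, 241, 67, 216, 244, 120, 97, 241]

128-bit reg / 8-bit elem → 16 lanes
whilelt: lane j active iff 19+j < 64 → j < 45 → 16 active
  i=0: sub(0x6e,0x81) → 237
  i=1: sub(0x1c,0x8c) → 144
  i=2: sub(0x06,0x75) → 145
  i=3: sub(0x16,0x97) → 127
  i=4: sub(0xb0,0x34) → 124
  i=5: sub(0x31,0xda) → 87
  i=6: sub(0xe1,0x07) → 218
  i=7: sub(0x1b,0x03) → 24
  i=8: sub(0x99,0x54) → 69
  i=9: sub(0xcf,0xde) → 241
  i=10: sub(0x9f,0x5c) → 67
  i=11: sub(0x29,0x51) → 216
  i=12: sub(0x64,0x70) → 244
  i=13: sub(0xef,0x77) → 120
  i=14: sub(0xeb,0x8a) → 97
  i=15: sub(0x52,0x61) → 241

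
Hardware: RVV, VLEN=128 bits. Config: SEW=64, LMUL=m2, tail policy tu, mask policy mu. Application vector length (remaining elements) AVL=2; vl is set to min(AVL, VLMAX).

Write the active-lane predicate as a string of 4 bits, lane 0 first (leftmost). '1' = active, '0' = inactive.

predicate = 1100

VLMAX = VLEN×LMUL/SEW = 128×2/64 = 4
AVL=2 ≤ VLMAX=4, so vl = 2
bits (lane 0 leftmost): 1100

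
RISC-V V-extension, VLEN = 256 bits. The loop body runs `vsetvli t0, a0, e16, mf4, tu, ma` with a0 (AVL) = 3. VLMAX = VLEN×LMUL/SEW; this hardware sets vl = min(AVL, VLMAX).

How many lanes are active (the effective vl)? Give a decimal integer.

VLMAX = VLEN×LMUL/SEW = 256×1/4/16 = 4
AVL=3 ≤ VLMAX=4, so vl = 3

vl = 3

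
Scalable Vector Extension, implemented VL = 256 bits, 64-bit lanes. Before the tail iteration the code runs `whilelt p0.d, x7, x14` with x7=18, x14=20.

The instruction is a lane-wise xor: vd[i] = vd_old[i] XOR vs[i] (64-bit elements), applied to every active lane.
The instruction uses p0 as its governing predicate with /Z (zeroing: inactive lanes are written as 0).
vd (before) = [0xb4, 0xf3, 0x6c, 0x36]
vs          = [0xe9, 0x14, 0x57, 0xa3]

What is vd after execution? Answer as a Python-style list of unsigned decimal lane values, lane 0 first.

register lanes = 256/64 = 4
active while 18+j < 20, i.e. j ∈ [0,2) capped at 4 ⇒ 2
[0] xor(0xb4,0xe9) = 0x5d
[1] xor(0xf3,0x14) = 0xe7
[2] tail/zero = 0x00
[3] tail/zero = 0x00

vd = [93, 231, 0, 0]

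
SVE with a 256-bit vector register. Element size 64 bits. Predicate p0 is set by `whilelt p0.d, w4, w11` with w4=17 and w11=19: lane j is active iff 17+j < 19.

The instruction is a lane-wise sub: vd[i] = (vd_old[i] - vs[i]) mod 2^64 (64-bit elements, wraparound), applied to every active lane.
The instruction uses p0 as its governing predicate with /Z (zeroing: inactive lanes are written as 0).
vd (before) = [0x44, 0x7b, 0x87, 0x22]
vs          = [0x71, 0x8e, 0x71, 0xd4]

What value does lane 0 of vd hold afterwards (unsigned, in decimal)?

register lanes = 256/64 = 4
p0[j] = (17+j < 19); true for j=0..1 → 2 lanes set
lane  0: sub(0x44,0x71) ⇒ 0xffffffffffffffd3
lane  1: sub(0x7b,0x8e) ⇒ 0xffffffffffffffed
lane  2: tail/zero ⇒ 0x00
lane  3: tail/zero ⇒ 0x00

vd[0] = 18446744073709551571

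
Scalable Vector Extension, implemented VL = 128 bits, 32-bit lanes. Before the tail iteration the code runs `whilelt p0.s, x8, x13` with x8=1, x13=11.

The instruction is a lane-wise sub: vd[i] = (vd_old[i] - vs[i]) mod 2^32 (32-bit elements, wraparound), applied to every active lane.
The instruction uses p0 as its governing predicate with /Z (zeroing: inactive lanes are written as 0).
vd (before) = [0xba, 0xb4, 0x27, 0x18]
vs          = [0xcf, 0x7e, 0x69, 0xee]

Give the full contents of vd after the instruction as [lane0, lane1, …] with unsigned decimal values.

register lanes = 128/32 = 4
whilelt: lane j active iff 1+j < 11 → j < 10 → 4 active
vd[0] sub(0xba,0xcf) -> 0xffffffeb
vd[1] sub(0xb4,0x7e) -> 0x36
vd[2] sub(0x27,0x69) -> 0xffffffbe
vd[3] sub(0x18,0xee) -> 0xffffff2a

vd = [4294967275, 54, 4294967230, 4294967082]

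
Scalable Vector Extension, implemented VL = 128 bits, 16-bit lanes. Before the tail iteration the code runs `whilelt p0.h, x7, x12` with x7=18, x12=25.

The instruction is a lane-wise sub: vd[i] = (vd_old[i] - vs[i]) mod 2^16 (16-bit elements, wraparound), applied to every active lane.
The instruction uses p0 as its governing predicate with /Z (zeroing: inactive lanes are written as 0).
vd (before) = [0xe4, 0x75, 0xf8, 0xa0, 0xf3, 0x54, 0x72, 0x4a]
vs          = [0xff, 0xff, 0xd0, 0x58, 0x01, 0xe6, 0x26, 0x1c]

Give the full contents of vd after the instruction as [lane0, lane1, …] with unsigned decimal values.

128-bit reg / 16-bit elem → 8 lanes
active while 18+j < 25, i.e. j ∈ [0,7) capped at 8 ⇒ 7
[0] sub(0xe4,0xff) = 0xffe5
[1] sub(0x75,0xff) = 0xff76
[2] sub(0xf8,0xd0) = 0x28
[3] sub(0xa0,0x58) = 0x48
[4] sub(0xf3,0x01) = 0xf2
[5] sub(0x54,0xe6) = 0xff6e
[6] sub(0x72,0x26) = 0x4c
[7] tail/zero = 0x00

vd = [65509, 65398, 40, 72, 242, 65390, 76, 0]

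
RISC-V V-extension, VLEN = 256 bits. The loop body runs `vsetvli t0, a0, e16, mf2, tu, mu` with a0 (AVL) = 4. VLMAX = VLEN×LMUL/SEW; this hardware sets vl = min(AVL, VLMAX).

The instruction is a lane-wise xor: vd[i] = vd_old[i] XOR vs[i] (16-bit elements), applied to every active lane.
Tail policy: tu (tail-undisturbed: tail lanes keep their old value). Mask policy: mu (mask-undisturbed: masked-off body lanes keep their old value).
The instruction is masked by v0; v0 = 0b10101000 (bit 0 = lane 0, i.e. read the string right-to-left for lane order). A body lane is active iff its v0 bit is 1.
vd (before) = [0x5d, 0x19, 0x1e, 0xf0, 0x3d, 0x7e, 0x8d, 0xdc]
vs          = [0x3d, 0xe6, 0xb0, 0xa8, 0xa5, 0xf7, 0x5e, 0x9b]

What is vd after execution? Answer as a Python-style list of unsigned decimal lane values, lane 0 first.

vd = [93, 25, 30, 88, 61, 126, 141, 220]

VLMAX = (256 × 1/2) / 16 = 8 lanes
AVL=4 ≤ VLMAX=8, so vl = 4
[0] mask-off/keep = 0x5d
[1] mask-off/keep = 0x19
[2] mask-off/keep = 0x1e
[3] xor(0xf0,0xa8) = 0x58
[4] tail/keep = 0x3d
[5] tail/keep = 0x7e
[6] tail/keep = 0x8d
[7] tail/keep = 0xdc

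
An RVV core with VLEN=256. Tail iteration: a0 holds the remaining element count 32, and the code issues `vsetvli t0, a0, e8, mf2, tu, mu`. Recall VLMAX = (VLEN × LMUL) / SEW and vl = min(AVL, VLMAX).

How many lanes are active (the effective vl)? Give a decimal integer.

vl = 16

lanes per group: 256·1/2/8 = 16
vl ← min(32, 16) = 16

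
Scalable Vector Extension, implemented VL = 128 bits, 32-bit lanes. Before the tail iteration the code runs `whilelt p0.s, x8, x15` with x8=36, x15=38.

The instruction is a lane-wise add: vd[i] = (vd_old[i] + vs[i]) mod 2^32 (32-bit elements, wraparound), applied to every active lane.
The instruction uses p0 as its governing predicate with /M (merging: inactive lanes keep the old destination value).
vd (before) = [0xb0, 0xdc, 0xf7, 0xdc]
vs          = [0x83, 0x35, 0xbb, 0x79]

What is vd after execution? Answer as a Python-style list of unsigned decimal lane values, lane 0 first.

vd = [307, 273, 247, 220]

128-bit reg / 32-bit elem → 4 lanes
active while 36+j < 38, i.e. j ∈ [0,2) capped at 4 ⇒ 2
  i=0: add(0xb0,0x83) → 307
  i=1: add(0xdc,0x35) → 273
  i=2: tail/keep → 247
  i=3: tail/keep → 220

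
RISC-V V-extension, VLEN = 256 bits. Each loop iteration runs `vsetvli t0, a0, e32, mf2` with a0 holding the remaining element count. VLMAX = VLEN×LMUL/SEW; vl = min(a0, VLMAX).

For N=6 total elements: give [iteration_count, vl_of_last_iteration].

lanes per group: 256·1/2/32 = 4
6 elements at 4/iter → 2 passes, remainder 2 on the last

[iterations, last_vl] = [2, 2]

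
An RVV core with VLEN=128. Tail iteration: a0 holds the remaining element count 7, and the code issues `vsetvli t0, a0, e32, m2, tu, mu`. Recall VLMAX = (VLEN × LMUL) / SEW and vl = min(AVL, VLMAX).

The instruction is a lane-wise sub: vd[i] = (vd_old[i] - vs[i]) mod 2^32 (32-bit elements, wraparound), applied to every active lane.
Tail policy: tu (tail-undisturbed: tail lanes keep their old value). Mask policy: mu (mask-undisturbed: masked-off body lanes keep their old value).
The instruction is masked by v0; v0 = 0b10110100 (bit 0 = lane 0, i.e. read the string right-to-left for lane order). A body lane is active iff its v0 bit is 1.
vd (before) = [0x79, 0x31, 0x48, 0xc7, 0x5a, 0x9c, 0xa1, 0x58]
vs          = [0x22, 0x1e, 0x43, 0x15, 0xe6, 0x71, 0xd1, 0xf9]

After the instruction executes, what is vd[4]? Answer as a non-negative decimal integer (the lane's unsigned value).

vd[4] = 4294967156

VLMAX = (128 × 2) / 32 = 8 lanes
AVL=7 ≤ VLMAX=8, so vl = 7
lane  0: mask-off/keep ⇒ 0x79
lane  1: mask-off/keep ⇒ 0x31
lane  2: sub(0x48,0x43) ⇒ 0x05
lane  3: mask-off/keep ⇒ 0xc7
lane  4: sub(0x5a,0xe6) ⇒ 0xffffff74
lane  5: sub(0x9c,0x71) ⇒ 0x2b
lane  6: mask-off/keep ⇒ 0xa1
lane  7: tail/keep ⇒ 0x58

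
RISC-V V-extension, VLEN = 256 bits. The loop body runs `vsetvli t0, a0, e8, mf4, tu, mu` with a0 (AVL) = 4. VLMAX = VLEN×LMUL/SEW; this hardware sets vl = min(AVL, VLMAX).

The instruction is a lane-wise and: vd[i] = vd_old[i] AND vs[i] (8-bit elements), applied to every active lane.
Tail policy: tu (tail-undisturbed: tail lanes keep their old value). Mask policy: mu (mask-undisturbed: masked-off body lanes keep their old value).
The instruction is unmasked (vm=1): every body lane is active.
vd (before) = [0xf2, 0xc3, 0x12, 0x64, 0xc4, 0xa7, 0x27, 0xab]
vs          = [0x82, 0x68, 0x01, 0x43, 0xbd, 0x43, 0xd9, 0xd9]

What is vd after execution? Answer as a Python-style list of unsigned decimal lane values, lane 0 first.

vd = [130, 64, 0, 64, 196, 167, 39, 171]

VLMAX = (256 × 1/4) / 8 = 8 lanes
AVL=4 ≤ VLMAX=8, so vl = 4
vd[0] and(0xf2,0x82) -> 0x82
vd[1] and(0xc3,0x68) -> 0x40
vd[2] and(0x12,0x01) -> 0x00
vd[3] and(0x64,0x43) -> 0x40
vd[4] tail/keep -> 0xc4
vd[5] tail/keep -> 0xa7
vd[6] tail/keep -> 0x27
vd[7] tail/keep -> 0xab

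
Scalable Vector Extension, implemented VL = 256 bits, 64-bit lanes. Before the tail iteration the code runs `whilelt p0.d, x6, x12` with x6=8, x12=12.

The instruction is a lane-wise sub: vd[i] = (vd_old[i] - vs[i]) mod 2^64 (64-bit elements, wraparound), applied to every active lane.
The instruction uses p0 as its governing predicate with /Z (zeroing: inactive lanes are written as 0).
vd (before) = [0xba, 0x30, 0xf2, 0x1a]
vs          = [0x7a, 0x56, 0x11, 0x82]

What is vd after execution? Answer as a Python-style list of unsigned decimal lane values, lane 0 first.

register lanes = 256/64 = 4
p0[j] = (8+j < 12); true for j=0..3 → 4 lanes set
lane  0: sub(0xba,0x7a) ⇒ 0x40
lane  1: sub(0x30,0x56) ⇒ 0xffffffffffffffda
lane  2: sub(0xf2,0x11) ⇒ 0xe1
lane  3: sub(0x1a,0x82) ⇒ 0xffffffffffffff98

vd = [64, 18446744073709551578, 225, 18446744073709551512]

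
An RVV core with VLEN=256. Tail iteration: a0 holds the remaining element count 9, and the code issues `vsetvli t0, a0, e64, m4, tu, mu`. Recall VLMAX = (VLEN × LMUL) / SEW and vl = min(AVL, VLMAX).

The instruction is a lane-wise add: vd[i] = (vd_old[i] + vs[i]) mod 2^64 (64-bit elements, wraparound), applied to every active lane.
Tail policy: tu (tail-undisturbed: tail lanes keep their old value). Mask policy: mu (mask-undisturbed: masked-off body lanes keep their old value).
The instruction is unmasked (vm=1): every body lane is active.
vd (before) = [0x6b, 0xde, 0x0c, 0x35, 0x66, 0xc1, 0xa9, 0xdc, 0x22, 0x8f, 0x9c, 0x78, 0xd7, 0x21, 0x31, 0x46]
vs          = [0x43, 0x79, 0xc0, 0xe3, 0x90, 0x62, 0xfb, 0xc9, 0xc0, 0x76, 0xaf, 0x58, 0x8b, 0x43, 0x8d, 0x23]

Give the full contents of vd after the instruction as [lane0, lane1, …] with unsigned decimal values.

VLMAX = VLEN×LMUL/SEW = 256×4/64 = 16
AVL=9 ≤ VLMAX=16, so vl = 9
vd[0] add(0x6b,0x43) -> 0xae
vd[1] add(0xde,0x79) -> 0x157
vd[2] add(0x0c,0xc0) -> 0xcc
vd[3] add(0x35,0xe3) -> 0x118
vd[4] add(0x66,0x90) -> 0xf6
vd[5] add(0xc1,0x62) -> 0x123
vd[6] add(0xa9,0xfb) -> 0x1a4
vd[7] add(0xdc,0xc9) -> 0x1a5
vd[8] add(0x22,0xc0) -> 0xe2
vd[9] tail/keep -> 0x8f
vd[10] tail/keep -> 0x9c
vd[11] tail/keep -> 0x78
vd[12] tail/keep -> 0xd7
vd[13] tail/keep -> 0x21
vd[14] tail/keep -> 0x31
vd[15] tail/keep -> 0x46

vd = [174, 343, 204, 280, 246, 291, 420, 421, 226, 143, 156, 120, 215, 33, 49, 70]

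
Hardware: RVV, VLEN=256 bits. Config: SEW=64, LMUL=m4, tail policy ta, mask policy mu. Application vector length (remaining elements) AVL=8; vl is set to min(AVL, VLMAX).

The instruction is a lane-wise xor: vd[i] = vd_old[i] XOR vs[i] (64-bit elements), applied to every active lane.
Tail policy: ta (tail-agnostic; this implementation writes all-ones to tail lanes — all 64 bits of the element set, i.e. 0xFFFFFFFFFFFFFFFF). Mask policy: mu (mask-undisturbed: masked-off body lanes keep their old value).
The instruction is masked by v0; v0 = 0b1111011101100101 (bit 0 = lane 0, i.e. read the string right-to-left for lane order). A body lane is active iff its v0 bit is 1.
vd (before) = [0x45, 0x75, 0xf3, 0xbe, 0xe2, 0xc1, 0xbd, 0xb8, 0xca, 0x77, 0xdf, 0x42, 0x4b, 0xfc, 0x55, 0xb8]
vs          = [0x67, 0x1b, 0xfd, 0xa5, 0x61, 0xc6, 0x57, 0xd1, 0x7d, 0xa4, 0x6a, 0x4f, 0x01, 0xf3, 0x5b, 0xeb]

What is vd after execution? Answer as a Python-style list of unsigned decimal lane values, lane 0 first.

VLMAX = VLEN×LMUL/SEW = 256×4/64 = 16
vl ← min(8, 16) = 8
vd[0] xor(0x45,0x67) -> 0x22
vd[1] mask-off/keep -> 0x75
vd[2] xor(0xf3,0xfd) -> 0x0e
vd[3] mask-off/keep -> 0xbe
vd[4] mask-off/keep -> 0xe2
vd[5] xor(0xc1,0xc6) -> 0x07
vd[6] xor(0xbd,0x57) -> 0xea
vd[7] mask-off/keep -> 0xb8
vd[8] tail/ones -> 0xffffffffffffffff
vd[9] tail/ones -> 0xffffffffffffffff
vd[10] tail/ones -> 0xffffffffffffffff
vd[11] tail/ones -> 0xffffffffffffffff
vd[12] tail/ones -> 0xffffffffffffffff
vd[13] tail/ones -> 0xffffffffffffffff
vd[14] tail/ones -> 0xffffffffffffffff
vd[15] tail/ones -> 0xffffffffffffffff

vd = [34, 117, 14, 190, 226, 7, 234, 184, 18446744073709551615, 18446744073709551615, 18446744073709551615, 18446744073709551615, 18446744073709551615, 18446744073709551615, 18446744073709551615, 18446744073709551615]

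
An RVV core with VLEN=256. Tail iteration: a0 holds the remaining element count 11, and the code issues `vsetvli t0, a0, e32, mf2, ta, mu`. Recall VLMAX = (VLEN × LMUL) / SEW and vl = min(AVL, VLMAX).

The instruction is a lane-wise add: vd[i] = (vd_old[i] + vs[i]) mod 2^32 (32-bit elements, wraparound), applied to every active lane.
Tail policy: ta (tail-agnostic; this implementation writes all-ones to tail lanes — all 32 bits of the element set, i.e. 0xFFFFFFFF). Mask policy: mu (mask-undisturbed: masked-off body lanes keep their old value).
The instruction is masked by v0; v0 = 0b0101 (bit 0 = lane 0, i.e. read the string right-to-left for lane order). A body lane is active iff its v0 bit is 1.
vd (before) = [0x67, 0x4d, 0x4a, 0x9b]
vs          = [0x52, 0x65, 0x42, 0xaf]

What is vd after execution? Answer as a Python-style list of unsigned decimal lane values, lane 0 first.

vd = [185, 77, 140, 155]

VLMAX = (256 × 1/2) / 32 = 4 lanes
vl ← min(11, 4) = 4
  i=0: add(0x67,0x52) → 185
  i=1: mask-off/keep → 77
  i=2: add(0x4a,0x42) → 140
  i=3: mask-off/keep → 155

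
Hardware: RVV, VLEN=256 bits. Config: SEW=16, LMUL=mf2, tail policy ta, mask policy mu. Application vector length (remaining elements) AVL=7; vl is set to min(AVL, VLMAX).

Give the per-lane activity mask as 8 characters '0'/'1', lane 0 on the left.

predicate = 11111110

lanes per group: 256·1/2/16 = 8
vl ← min(7, 8) = 7
bits (lane 0 leftmost): 11111110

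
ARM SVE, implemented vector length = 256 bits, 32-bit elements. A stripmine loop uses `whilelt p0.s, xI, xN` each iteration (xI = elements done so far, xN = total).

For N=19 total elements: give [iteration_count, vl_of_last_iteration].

[iterations, last_vl] = [3, 3]

register lanes = 256/32 = 8
iterations = ceil(19/8) = 3; final-pass vl = 3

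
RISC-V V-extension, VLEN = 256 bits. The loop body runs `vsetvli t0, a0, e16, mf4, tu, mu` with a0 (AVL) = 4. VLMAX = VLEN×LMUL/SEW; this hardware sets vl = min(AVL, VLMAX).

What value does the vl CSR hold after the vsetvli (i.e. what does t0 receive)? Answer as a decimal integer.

vl = 4

VLMAX = (256 × 1/4) / 16 = 4 lanes
vl ← min(4, 4) = 4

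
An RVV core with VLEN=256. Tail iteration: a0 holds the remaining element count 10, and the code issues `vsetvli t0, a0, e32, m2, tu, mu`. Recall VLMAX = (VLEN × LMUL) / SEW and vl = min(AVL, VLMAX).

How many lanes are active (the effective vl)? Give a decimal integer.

VLMAX = VLEN×LMUL/SEW = 256×2/32 = 16
vl = min(AVL, VLMAX) = min(10, 16) = 10

vl = 10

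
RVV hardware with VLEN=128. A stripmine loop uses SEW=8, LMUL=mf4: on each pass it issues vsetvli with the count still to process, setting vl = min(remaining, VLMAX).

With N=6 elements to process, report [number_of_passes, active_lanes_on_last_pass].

[iterations, last_vl] = [2, 2]

lanes per group: 128·1/4/8 = 4
N=6: ⌈6/4⌉ = 2 iters; last vl = 6 − 1×4 = 2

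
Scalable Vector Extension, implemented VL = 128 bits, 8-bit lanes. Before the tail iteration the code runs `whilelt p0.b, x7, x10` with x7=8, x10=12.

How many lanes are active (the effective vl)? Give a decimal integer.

128-bit reg / 8-bit elem → 16 lanes
p0[j] = (8+j < 12); true for j=0..3 → 4 lanes set

vl = 4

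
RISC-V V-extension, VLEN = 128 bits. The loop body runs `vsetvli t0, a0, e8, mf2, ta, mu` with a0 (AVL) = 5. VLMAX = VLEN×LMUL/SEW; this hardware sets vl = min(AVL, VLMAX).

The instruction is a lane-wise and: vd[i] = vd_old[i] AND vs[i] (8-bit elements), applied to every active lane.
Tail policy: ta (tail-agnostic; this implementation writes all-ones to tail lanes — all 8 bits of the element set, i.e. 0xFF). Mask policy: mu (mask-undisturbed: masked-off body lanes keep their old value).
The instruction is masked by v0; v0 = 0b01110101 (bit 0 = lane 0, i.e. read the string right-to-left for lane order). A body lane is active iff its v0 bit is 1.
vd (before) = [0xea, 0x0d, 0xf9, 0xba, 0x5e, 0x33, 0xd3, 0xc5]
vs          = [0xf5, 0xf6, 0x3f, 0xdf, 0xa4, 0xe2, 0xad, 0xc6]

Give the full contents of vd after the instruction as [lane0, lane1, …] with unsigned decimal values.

lanes per group: 128·1/2/8 = 8
AVL=5 ≤ VLMAX=8, so vl = 5
[0] and(0xea,0xf5) = 0xe0
[1] mask-off/keep = 0x0d
[2] and(0xf9,0x3f) = 0x39
[3] mask-off/keep = 0xba
[4] and(0x5e,0xa4) = 0x04
[5] tail/ones = 0xff
[6] tail/ones = 0xff
[7] tail/ones = 0xff

vd = [224, 13, 57, 186, 4, 255, 255, 255]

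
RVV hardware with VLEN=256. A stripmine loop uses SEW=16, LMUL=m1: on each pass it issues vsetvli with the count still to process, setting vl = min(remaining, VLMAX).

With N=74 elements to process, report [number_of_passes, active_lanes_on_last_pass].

[iterations, last_vl] = [5, 10]

lanes per group: 256·1/16 = 16
iterations = ceil(74/16) = 5; final-pass vl = 10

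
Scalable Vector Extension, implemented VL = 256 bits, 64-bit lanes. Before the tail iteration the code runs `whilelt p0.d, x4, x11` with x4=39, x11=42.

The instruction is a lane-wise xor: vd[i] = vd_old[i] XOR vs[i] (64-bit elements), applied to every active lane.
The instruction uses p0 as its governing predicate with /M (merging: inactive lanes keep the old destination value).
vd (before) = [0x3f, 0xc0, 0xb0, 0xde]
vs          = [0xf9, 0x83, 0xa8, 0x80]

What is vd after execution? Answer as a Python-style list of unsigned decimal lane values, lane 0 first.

256-bit reg / 64-bit elem → 4 lanes
p0[j] = (39+j < 42); true for j=0..2 → 3 lanes set
lane  0: xor(0x3f,0xf9) ⇒ 0xc6
lane  1: xor(0xc0,0x83) ⇒ 0x43
lane  2: xor(0xb0,0xa8) ⇒ 0x18
lane  3: tail/keep ⇒ 0xde

vd = [198, 67, 24, 222]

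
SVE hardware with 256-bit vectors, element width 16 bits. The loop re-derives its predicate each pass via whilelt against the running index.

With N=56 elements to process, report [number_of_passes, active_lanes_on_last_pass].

256-bit reg / 16-bit elem → 16 lanes
iterations = ceil(56/16) = 4; final-pass vl = 8

[iterations, last_vl] = [4, 8]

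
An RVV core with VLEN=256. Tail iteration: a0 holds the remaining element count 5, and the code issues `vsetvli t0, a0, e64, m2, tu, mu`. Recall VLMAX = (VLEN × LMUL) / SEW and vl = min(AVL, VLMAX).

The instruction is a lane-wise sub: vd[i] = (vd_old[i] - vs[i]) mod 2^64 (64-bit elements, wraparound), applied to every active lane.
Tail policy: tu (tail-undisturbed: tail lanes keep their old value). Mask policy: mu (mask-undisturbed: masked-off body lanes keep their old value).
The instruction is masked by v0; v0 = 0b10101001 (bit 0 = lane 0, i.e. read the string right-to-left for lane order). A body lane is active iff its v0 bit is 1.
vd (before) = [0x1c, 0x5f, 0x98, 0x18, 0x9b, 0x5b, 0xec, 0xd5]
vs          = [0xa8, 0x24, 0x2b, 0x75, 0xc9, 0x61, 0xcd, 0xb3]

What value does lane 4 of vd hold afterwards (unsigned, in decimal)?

lanes per group: 256·2/64 = 8
AVL=5 ≤ VLMAX=8, so vl = 5
lane  0: sub(0x1c,0xa8) ⇒ 0xffffffffffffff74
lane  1: mask-off/keep ⇒ 0x5f
lane  2: mask-off/keep ⇒ 0x98
lane  3: sub(0x18,0x75) ⇒ 0xffffffffffffffa3
lane  4: mask-off/keep ⇒ 0x9b
lane  5: tail/keep ⇒ 0x5b
lane  6: tail/keep ⇒ 0xec
lane  7: tail/keep ⇒ 0xd5

vd[4] = 155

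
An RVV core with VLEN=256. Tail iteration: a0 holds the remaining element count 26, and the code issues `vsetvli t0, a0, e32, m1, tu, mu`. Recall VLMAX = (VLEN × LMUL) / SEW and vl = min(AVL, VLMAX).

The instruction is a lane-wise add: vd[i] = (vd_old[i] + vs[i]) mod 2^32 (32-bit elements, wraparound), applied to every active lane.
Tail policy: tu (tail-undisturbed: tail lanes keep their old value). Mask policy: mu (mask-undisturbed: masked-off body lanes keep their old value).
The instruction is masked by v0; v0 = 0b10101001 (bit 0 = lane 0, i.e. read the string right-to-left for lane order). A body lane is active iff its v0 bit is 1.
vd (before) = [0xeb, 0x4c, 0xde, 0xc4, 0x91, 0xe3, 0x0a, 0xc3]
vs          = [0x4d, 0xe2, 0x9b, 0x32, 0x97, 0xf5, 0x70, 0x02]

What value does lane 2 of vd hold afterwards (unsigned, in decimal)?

VLMAX = (256 × 1) / 32 = 8 lanes
vl = min(AVL, VLMAX) = min(26, 8) = 8
lane  0: add(0xeb,0x4d) ⇒ 0x138
lane  1: mask-off/keep ⇒ 0x4c
lane  2: mask-off/keep ⇒ 0xde
lane  3: add(0xc4,0x32) ⇒ 0xf6
lane  4: mask-off/keep ⇒ 0x91
lane  5: add(0xe3,0xf5) ⇒ 0x1d8
lane  6: mask-off/keep ⇒ 0x0a
lane  7: add(0xc3,0x02) ⇒ 0xc5

vd[2] = 222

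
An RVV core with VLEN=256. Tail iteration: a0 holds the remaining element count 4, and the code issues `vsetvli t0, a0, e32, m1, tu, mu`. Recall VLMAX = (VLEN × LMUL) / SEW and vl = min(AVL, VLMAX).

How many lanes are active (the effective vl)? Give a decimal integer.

vl = 4

VLMAX = VLEN×LMUL/SEW = 256×1/32 = 8
AVL=4 ≤ VLMAX=8, so vl = 4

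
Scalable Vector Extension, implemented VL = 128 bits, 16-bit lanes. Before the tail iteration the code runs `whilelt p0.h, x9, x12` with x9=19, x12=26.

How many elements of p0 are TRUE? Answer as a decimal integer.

vl = 7

register lanes = 128/16 = 8
whilelt: lane j active iff 19+j < 26 → j < 7 → 7 active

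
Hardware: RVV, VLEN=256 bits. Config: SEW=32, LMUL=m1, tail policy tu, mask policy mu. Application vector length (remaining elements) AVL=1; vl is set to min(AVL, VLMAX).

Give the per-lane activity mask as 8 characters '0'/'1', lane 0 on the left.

VLMAX = (256 × 1) / 32 = 8 lanes
vl ← min(1, 8) = 1
bits (lane 0 leftmost): 10000000

predicate = 10000000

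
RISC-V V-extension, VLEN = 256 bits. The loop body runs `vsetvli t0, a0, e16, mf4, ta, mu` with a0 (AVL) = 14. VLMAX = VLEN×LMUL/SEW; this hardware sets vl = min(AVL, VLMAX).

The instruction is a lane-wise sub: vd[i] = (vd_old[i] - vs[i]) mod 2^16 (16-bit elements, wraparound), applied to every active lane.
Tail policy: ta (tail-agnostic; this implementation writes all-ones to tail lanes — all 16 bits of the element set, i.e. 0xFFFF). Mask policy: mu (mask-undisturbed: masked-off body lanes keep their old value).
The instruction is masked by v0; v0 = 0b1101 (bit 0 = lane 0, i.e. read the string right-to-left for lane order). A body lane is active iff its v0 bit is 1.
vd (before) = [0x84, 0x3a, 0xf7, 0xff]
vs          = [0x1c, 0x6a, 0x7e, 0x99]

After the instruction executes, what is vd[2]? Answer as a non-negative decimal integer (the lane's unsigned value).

vd[2] = 121

VLMAX = (256 × 1/4) / 16 = 4 lanes
vl ← min(14, 4) = 4
vd[0] sub(0x84,0x1c) -> 0x68
vd[1] mask-off/keep -> 0x3a
vd[2] sub(0xf7,0x7e) -> 0x79
vd[3] sub(0xff,0x99) -> 0x66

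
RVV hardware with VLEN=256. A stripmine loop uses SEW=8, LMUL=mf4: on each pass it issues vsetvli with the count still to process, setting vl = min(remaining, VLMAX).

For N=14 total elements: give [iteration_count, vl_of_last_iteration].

[iterations, last_vl] = [2, 6]

lanes per group: 256·1/4/8 = 8
iterations = ceil(14/8) = 2; final-pass vl = 6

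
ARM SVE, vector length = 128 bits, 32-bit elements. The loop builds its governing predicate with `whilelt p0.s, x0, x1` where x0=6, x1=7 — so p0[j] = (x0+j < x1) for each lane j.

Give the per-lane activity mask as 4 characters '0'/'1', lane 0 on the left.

128-bit reg / 32-bit elem → 4 lanes
active while 6+j < 7, i.e. j ∈ [0,1) capped at 4 ⇒ 1
bits (lane 0 leftmost): 1000

predicate = 1000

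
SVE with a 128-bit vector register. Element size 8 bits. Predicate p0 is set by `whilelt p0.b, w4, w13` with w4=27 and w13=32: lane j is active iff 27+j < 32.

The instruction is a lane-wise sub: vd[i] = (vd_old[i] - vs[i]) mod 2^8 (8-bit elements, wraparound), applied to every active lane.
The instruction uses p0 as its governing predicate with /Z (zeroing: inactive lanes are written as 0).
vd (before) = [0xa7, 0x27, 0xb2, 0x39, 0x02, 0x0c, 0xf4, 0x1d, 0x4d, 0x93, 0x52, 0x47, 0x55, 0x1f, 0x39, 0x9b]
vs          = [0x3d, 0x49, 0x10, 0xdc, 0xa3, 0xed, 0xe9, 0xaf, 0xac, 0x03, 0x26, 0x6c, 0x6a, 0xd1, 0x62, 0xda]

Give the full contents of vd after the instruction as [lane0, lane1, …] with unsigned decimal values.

vd = [106, 222, 162, 93, 95, 0, 0, 0, 0, 0, 0, 0, 0, 0, 0, 0]

register lanes = 128/8 = 16
whilelt: lane j active iff 27+j < 32 → j < 5 → 5 active
lane  0: sub(0xa7,0x3d) ⇒ 0x6a
lane  1: sub(0x27,0x49) ⇒ 0xde
lane  2: sub(0xb2,0x10) ⇒ 0xa2
lane  3: sub(0x39,0xdc) ⇒ 0x5d
lane  4: sub(0x02,0xa3) ⇒ 0x5f
lane  5: tail/zero ⇒ 0x00
lane  6: tail/zero ⇒ 0x00
lane  7: tail/zero ⇒ 0x00
lane  8: tail/zero ⇒ 0x00
lane  9: tail/zero ⇒ 0x00
lane 10: tail/zero ⇒ 0x00
lane 11: tail/zero ⇒ 0x00
lane 12: tail/zero ⇒ 0x00
lane 13: tail/zero ⇒ 0x00
lane 14: tail/zero ⇒ 0x00
lane 15: tail/zero ⇒ 0x00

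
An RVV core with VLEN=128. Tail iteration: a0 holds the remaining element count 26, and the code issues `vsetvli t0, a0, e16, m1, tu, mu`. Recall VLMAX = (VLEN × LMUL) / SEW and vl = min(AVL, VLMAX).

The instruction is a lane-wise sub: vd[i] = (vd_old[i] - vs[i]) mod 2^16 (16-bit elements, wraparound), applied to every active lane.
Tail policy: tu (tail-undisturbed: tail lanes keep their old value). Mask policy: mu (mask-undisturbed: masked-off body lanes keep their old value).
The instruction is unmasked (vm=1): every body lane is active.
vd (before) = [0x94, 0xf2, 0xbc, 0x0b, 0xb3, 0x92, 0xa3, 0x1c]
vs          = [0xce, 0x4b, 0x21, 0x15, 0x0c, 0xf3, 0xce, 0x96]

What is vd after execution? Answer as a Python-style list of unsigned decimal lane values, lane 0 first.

VLMAX = (128 × 1) / 16 = 8 lanes
vl = min(AVL, VLMAX) = min(26, 8) = 8
lane  0: sub(0x94,0xce) ⇒ 0xffc6
lane  1: sub(0xf2,0x4b) ⇒ 0xa7
lane  2: sub(0xbc,0x21) ⇒ 0x9b
lane  3: sub(0x0b,0x15) ⇒ 0xfff6
lane  4: sub(0xb3,0x0c) ⇒ 0xa7
lane  5: sub(0x92,0xf3) ⇒ 0xff9f
lane  6: sub(0xa3,0xce) ⇒ 0xffd5
lane  7: sub(0x1c,0x96) ⇒ 0xff86

vd = [65478, 167, 155, 65526, 167, 65439, 65493, 65414]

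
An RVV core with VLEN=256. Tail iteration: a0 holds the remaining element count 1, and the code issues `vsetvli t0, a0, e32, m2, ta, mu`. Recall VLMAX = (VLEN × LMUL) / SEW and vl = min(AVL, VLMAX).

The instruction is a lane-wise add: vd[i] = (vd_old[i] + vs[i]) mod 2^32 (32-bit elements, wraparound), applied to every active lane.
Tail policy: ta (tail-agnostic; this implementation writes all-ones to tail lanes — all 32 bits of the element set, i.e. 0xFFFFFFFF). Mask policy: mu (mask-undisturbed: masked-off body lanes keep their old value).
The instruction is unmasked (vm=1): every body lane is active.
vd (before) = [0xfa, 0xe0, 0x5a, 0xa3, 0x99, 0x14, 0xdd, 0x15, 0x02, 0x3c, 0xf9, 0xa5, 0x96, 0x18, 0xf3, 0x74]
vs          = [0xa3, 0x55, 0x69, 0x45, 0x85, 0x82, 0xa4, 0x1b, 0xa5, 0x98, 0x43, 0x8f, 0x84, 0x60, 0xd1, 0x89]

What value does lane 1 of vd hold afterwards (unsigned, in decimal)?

vd[1] = 4294967295

lanes per group: 256·2/32 = 16
vl ← min(1, 16) = 1
  i=0: add(0xfa,0xa3) → 413
  i=1: tail/ones → 4294967295
  i=2: tail/ones → 4294967295
  i=3: tail/ones → 4294967295
  i=4: tail/ones → 4294967295
  i=5: tail/ones → 4294967295
  i=6: tail/ones → 4294967295
  i=7: tail/ones → 4294967295
  i=8: tail/ones → 4294967295
  i=9: tail/ones → 4294967295
  i=10: tail/ones → 4294967295
  i=11: tail/ones → 4294967295
  i=12: tail/ones → 4294967295
  i=13: tail/ones → 4294967295
  i=14: tail/ones → 4294967295
  i=15: tail/ones → 4294967295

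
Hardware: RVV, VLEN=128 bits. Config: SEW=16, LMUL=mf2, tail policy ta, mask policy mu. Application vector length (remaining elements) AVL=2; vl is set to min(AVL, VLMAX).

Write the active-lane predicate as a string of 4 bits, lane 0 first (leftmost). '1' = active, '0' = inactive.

VLMAX = (128 × 1/2) / 16 = 4 lanes
vl ← min(2, 4) = 2
bits (lane 0 leftmost): 1100

predicate = 1100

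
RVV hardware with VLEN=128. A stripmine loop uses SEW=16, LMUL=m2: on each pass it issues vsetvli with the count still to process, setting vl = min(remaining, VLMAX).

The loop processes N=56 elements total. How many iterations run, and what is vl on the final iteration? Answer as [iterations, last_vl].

VLMAX = (128 × 2) / 16 = 16 lanes
56 elements at 16/iter → 4 passes, remainder 8 on the last

[iterations, last_vl] = [4, 8]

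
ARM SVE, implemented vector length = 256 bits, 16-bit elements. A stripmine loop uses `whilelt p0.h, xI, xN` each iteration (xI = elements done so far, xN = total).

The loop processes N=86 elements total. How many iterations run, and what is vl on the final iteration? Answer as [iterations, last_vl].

[iterations, last_vl] = [6, 6]

lane count: 256 div 16 = 16
iterations = ceil(86/16) = 6; final-pass vl = 6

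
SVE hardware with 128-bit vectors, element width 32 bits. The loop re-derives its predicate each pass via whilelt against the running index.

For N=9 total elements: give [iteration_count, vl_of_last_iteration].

[iterations, last_vl] = [3, 1]

128-bit reg / 32-bit elem → 4 lanes
N=9: ⌈9/4⌉ = 3 iters; last vl = 9 − 2×4 = 1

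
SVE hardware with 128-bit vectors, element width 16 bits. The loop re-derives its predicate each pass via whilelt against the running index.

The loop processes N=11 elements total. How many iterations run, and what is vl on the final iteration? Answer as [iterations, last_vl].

[iterations, last_vl] = [2, 3]

lane count: 128 div 16 = 8
11 elements at 8/iter → 2 passes, remainder 3 on the last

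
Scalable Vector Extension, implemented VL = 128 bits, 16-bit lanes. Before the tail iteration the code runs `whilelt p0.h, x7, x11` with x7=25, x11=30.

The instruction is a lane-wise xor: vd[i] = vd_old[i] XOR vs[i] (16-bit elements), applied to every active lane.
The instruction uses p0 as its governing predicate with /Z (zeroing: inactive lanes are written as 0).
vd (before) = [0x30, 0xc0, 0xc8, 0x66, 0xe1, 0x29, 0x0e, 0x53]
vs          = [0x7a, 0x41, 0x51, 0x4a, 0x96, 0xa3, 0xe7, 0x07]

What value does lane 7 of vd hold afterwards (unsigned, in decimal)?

lane count: 128 div 16 = 8
active while 25+j < 30, i.e. j ∈ [0,5) capped at 8 ⇒ 5
  i=0: xor(0x30,0x7a) → 74
  i=1: xor(0xc0,0x41) → 129
  i=2: xor(0xc8,0x51) → 153
  i=3: xor(0x66,0x4a) → 44
  i=4: xor(0xe1,0x96) → 119
  i=5: tail/zero → 0
  i=6: tail/zero → 0
  i=7: tail/zero → 0

vd[7] = 0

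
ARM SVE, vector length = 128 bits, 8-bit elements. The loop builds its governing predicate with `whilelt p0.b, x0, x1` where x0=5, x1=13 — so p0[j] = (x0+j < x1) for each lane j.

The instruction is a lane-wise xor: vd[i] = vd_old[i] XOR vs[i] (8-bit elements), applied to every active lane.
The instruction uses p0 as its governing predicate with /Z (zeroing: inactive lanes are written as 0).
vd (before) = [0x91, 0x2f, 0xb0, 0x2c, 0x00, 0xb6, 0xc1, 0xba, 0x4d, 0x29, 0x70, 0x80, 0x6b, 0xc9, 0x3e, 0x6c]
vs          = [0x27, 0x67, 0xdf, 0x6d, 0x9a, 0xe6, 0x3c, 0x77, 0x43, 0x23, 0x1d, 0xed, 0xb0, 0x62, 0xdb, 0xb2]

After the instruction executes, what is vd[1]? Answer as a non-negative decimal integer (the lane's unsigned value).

lane count: 128 div 8 = 16
p0[j] = (5+j < 13); true for j=0..7 → 8 lanes set
vd[0] xor(0x91,0x27) -> 0xb6
vd[1] xor(0x2f,0x67) -> 0x48
vd[2] xor(0xb0,0xdf) -> 0x6f
vd[3] xor(0x2c,0x6d) -> 0x41
vd[4] xor(0x00,0x9a) -> 0x9a
vd[5] xor(0xb6,0xe6) -> 0x50
vd[6] xor(0xc1,0x3c) -> 0xfd
vd[7] xor(0xba,0x77) -> 0xcd
vd[8] tail/zero -> 0x00
vd[9] tail/zero -> 0x00
vd[10] tail/zero -> 0x00
vd[11] tail/zero -> 0x00
vd[12] tail/zero -> 0x00
vd[13] tail/zero -> 0x00
vd[14] tail/zero -> 0x00
vd[15] tail/zero -> 0x00

vd[1] = 72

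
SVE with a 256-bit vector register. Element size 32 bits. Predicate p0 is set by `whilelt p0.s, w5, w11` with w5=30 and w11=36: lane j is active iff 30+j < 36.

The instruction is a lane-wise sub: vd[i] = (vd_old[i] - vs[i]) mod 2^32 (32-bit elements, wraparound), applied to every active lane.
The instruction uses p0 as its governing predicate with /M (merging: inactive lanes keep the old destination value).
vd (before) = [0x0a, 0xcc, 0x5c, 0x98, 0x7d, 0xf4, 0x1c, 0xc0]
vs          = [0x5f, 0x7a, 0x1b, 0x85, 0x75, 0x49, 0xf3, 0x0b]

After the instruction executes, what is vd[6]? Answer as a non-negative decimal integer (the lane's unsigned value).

vd[6] = 28

256-bit reg / 32-bit elem → 8 lanes
whilelt: lane j active iff 30+j < 36 → j < 6 → 6 active
vd[0] sub(0x0a,0x5f) -> 0xffffffab
vd[1] sub(0xcc,0x7a) -> 0x52
vd[2] sub(0x5c,0x1b) -> 0x41
vd[3] sub(0x98,0x85) -> 0x13
vd[4] sub(0x7d,0x75) -> 0x08
vd[5] sub(0xf4,0x49) -> 0xab
vd[6] tail/keep -> 0x1c
vd[7] tail/keep -> 0xc0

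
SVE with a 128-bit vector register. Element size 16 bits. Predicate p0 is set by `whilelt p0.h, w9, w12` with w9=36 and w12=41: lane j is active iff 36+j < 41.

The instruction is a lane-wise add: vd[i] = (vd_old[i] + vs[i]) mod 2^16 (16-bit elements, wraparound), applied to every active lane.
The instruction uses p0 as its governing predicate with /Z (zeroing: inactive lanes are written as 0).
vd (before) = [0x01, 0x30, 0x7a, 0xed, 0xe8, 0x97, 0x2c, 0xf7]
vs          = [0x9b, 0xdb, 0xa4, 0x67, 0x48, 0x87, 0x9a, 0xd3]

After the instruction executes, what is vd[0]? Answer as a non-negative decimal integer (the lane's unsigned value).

vd[0] = 156

lane count: 128 div 16 = 8
p0[j] = (36+j < 41); true for j=0..4 → 5 lanes set
vd[0] add(0x01,0x9b) -> 0x9c
vd[1] add(0x30,0xdb) -> 0x10b
vd[2] add(0x7a,0xa4) -> 0x11e
vd[3] add(0xed,0x67) -> 0x154
vd[4] add(0xe8,0x48) -> 0x130
vd[5] tail/zero -> 0x00
vd[6] tail/zero -> 0x00
vd[7] tail/zero -> 0x00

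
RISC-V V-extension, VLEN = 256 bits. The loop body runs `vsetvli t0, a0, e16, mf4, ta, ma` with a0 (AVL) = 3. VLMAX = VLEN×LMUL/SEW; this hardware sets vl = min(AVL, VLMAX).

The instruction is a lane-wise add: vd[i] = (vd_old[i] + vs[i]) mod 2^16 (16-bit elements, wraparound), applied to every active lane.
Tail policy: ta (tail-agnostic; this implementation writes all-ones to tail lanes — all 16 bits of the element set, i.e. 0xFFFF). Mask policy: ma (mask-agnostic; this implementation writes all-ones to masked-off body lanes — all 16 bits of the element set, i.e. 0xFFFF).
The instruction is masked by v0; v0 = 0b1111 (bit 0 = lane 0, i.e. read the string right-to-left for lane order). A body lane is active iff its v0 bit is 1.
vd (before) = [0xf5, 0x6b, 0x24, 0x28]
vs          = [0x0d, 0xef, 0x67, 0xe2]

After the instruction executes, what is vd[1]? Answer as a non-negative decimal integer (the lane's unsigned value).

lanes per group: 256·1/4/16 = 4
AVL=3 ≤ VLMAX=4, so vl = 3
[0] add(0xf5,0x0d) = 0x102
[1] add(0x6b,0xef) = 0x15a
[2] add(0x24,0x67) = 0x8b
[3] tail/ones = 0xffff

vd[1] = 346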